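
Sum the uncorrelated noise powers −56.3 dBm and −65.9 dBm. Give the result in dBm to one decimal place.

−55.8 dBm

Convert to linear, add, convert back:
P₁ = 2.34×10⁻⁹ W, P₂ = 2.57×10⁻¹⁰ W
P_tot = 2.60×10⁻⁹ W → 10 log₁₀(P_tot / 10⁻³) = −55.8 dBm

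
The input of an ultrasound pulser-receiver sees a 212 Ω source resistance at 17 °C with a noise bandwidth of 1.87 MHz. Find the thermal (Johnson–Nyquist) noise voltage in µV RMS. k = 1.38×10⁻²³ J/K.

2.52 µV

T = 17 °C + 273.15 = 290.15 K
V_n = √(4kTRB)
4kTRB = 4 × 1.38×10⁻²³ × 290.15 × 2.12×10² × 1.87×10⁶ = 6.35×10⁻¹² V²
V_n = √(6.35×10⁻¹²) = 2.52×10⁻⁶ V = 2.52 µV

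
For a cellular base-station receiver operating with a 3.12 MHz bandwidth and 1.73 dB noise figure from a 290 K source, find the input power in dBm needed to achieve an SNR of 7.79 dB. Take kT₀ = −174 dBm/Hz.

Sensitivity = −174 + 10 log₁₀(B) + NF + SNR_min
= −174 + 64.94 + 1.73 + 7.79
= −99.54 dBm → −99.5 dBm

−99.5 dBm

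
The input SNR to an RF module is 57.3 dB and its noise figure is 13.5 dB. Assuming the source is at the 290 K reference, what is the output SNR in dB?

By definition F = SNR_in/SNR_out, so in dB: SNR_out = SNR_in − NF
SNR_out = 57.3 − 13.5 = 43.8 dB

43.8 dB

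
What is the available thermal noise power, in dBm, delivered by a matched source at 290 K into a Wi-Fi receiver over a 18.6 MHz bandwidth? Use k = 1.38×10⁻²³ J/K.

P_n = kTB = 1.38×10⁻²³ × 290 × 1.86×10⁷ = 7.44×10⁻¹⁴ W
In dBm: 10 log₁₀(7.44×10⁻¹⁴ / 10⁻³) = −101.3 dBm

−101.3 dBm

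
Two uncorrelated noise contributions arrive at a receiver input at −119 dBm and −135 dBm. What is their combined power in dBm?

Convert to linear, add, convert back:
P₁ = 1.26×10⁻¹⁵ W, P₂ = 3.16×10⁻¹⁷ W
P_tot = 1.29×10⁻¹⁵ W → 10 log₁₀(P_tot / 10⁻³) = −118.9 dBm

−118.9 dBm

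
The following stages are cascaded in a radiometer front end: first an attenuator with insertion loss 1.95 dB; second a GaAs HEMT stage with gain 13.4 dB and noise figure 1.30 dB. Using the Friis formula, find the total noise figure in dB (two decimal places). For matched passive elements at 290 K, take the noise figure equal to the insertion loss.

Convert to linear (a loss of L dB is a gain of −L dB): F_i = 10^(NF_i/10), G_i = 10^(G_i,dB/10)
  Stage 1: F_1 = 10^(1.95/10) = 1.567, G_1 = 10^(−1.95/10) = 0.6383
  Stage 2: F_2 = 10^(1.30/10) = 1.349, G_2 = 10^(13.4/10) = 21.88
Friis cascade:
  F = 1.567 + (1.349 − 1)/0.6383 = 2.113
NF = 10 log₁₀(2.113) = 3.25 dB

3.25 dB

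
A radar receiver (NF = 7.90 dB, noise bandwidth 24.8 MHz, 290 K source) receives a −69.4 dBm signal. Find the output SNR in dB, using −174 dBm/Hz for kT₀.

22.8 dB

Noise floor: N = −174 + 10 log₁₀(B) + NF
10 log₁₀(2.48×10⁷) = 73.94 dB
N = −174 + 73.94 + 7.90 = −92.16 dBm
SNR = P_sig − N = −69.4 − (−92.16) = 22.76 dB → 22.8 dB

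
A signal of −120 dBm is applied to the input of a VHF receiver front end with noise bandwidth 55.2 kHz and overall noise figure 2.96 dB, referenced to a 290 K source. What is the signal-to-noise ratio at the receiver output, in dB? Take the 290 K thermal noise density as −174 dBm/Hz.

3.6 dB

Noise floor: N = −174 + 10 log₁₀(B) + NF
10 log₁₀(5.52×10⁴) = 47.42 dB
N = −174 + 47.42 + 2.96 = −123.62 dBm
SNR = P_sig − N = −120 − (−123.62) = 3.62 dB → 3.6 dB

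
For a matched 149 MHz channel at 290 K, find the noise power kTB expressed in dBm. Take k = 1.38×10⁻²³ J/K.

P_n = kTB = 1.38×10⁻²³ × 290 × 1.49×10⁸ = 5.96×10⁻¹³ W
In dBm: 10 log₁₀(5.96×10⁻¹³ / 10⁻³) = −92.2 dBm

−92.2 dBm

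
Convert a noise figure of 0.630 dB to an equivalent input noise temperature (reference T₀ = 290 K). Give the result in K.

F = 10^(0.630/10) = 1.15611
T_e = (F − 1)·T₀ = (1.15611 − 1) × 290 = 45.3 K

45.3 K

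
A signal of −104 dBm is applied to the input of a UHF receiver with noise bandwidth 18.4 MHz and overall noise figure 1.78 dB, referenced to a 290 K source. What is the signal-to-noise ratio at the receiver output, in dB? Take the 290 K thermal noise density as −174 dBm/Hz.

Noise floor: N = −174 + 10 log₁₀(B) + NF
10 log₁₀(1.84×10⁷) = 72.65 dB
N = −174 + 72.65 + 1.78 = −99.57 dBm
SNR = P_sig − N = −104 − (−99.57) = −4.43 dB → −4.4 dB

−4.4 dB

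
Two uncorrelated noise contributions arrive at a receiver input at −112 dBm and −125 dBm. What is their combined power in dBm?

Convert to linear, add, convert back:
P₁ = 6.31×10⁻¹⁵ W, P₂ = 3.16×10⁻¹⁶ W
P_tot = 6.63×10⁻¹⁵ W → 10 log₁₀(P_tot / 10⁻³) = −111.8 dBm

−111.8 dBm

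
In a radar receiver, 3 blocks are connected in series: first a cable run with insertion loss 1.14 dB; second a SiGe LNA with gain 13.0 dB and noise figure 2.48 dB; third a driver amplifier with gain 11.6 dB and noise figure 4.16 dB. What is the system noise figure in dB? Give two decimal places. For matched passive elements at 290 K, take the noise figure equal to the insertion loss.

3.81 dB

Convert to linear (a loss of L dB is a gain of −L dB): F_i = 10^(NF_i/10), G_i = 10^(G_i,dB/10)
  Stage 1: F_1 = 10^(1.14/10) = 1.300, G_1 = 10^(−1.14/10) = 0.7691
  Stage 2: F_2 = 10^(2.48/10) = 1.770, G_2 = 10^(13.0/10) = 19.95
  Stage 3: F_3 = 10^(4.16/10) = 2.606, G_3 = 10^(11.6/10) = 14.45
Friis cascade:
  F = 1.300 + (1.770 − 1)/0.7691 + (2.606 − 1)/15.35 = 2.406
NF = 10 log₁₀(2.406) = 3.81 dB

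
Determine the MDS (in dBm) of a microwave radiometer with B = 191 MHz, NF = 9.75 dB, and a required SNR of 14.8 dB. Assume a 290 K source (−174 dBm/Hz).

−66.6 dBm

Sensitivity = −174 + 10 log₁₀(B) + NF + SNR_min
= −174 + 82.81 + 9.75 + 14.8
= −66.64 dBm → −66.6 dBm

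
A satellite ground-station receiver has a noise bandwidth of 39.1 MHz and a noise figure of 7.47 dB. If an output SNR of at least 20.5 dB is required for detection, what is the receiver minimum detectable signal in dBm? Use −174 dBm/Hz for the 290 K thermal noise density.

−70.1 dBm

Sensitivity = −174 + 10 log₁₀(B) + NF + SNR_min
= −174 + 75.92 + 7.47 + 20.5
= −70.11 dBm → −70.1 dBm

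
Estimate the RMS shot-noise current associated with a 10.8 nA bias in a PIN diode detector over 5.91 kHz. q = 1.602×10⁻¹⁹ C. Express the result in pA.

I_n = √(2qI·B)
2qI·B = 2 × 1.602×10⁻¹⁹ × 1.08×10⁻⁸ × 5.91×10³ = 2.05×10⁻²³ A²
I_n = √(2.05×10⁻²³) = 4.52×10⁻¹² A = 4.52 pA

4.52 pA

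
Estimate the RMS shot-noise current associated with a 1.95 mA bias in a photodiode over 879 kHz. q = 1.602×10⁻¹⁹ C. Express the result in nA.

23.4 nA

I_n = √(2qI·B)
2qI·B = 2 × 1.602×10⁻¹⁹ × 1.95×10⁻³ × 8.79×10⁵ = 5.49×10⁻¹⁶ A²
I_n = √(5.49×10⁻¹⁶) = 2.34×10⁻⁸ A = 23.4 nA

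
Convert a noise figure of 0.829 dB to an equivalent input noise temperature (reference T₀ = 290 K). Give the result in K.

61.0 K

F = 10^(0.829/10) = 1.21032
T_e = (F − 1)·T₀ = (1.21032 − 1) × 290 = 61.0 K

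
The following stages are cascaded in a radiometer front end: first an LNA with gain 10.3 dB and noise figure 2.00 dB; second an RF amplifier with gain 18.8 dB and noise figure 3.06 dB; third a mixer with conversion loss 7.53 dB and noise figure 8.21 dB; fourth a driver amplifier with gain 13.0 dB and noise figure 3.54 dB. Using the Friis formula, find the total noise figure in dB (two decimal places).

Convert to linear (a loss of L dB is a gain of −L dB): F_i = 10^(NF_i/10), G_i = 10^(G_i,dB/10)
  Stage 1: F_1 = 10^(2.00/10) = 1.585, G_1 = 10^(10.3/10) = 10.72
  Stage 2: F_2 = 10^(3.06/10) = 2.023, G_2 = 10^(18.8/10) = 75.86
  Stage 3: F_3 = 10^(8.21/10) = 6.622, G_3 = 10^(−7.53/10) = 0.1766
  Stage 4: F_4 = 10^(3.54/10) = 2.259, G_4 = 10^(13.0/10) = 19.95
Friis cascade:
  F = 1.585 + (2.023 − 1)/10.72 + (6.622 − 1)/812.8 + (2.259 − 1)/143.5 = 1.696
NF = 10 log₁₀(1.696) = 2.29 dB

2.29 dB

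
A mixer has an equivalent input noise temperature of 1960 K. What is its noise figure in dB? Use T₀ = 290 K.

F = 1 + T_e/T₀ = 1 + 1960/290 = 7.75862
NF = 10 log₁₀(7.75862) = 8.90 dB

8.90 dB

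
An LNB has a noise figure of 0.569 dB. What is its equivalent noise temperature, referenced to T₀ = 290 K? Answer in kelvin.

40.6 K

F = 10^(0.569/10) = 1.13999
T_e = (F − 1)·T₀ = (1.13999 − 1) × 290 = 40.6 K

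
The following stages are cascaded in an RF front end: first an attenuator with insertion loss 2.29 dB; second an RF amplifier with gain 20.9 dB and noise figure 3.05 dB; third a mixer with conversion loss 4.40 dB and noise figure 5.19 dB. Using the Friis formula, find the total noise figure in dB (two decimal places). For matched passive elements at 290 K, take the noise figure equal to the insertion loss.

Convert to linear (a loss of L dB is a gain of −L dB): F_i = 10^(NF_i/10), G_i = 10^(G_i,dB/10)
  Stage 1: F_1 = 10^(2.29/10) = 1.694, G_1 = 10^(−2.29/10) = 0.5902
  Stage 2: F_2 = 10^(3.05/10) = 2.018, G_2 = 10^(20.9/10) = 123.0
  Stage 3: F_3 = 10^(5.19/10) = 3.304, G_3 = 10^(−4.40/10) = 0.3631
Friis cascade:
  F = 1.694 + (2.018 − 1)/0.5902 + (3.304 − 1)/72.61 = 3.452
NF = 10 log₁₀(3.452) = 5.38 dB

5.38 dB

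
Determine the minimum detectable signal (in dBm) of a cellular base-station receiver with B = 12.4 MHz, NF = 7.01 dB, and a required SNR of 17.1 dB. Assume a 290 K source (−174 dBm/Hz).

−79.0 dBm

Sensitivity = −174 + 10 log₁₀(B) + NF + SNR_min
= −174 + 70.93 + 7.01 + 17.1
= −78.96 dBm → −79.0 dBm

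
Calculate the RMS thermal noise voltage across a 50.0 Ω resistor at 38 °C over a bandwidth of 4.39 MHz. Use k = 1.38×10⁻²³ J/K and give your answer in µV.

1.94 µV

T = 38 °C + 273.15 = 311.15 K
V_n = √(4kTRB)
4kTRB = 4 × 1.38×10⁻²³ × 311.15 × 5.00×10¹ × 4.39×10⁶ = 3.77×10⁻¹² V²
V_n = √(3.77×10⁻¹²) = 1.94×10⁻⁶ V = 1.94 µV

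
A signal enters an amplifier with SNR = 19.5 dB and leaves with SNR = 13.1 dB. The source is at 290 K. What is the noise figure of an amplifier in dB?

6.4 dB

NF (dB) = SNR_in(dB) − SNR_out(dB) when the source is at T₀
NF = 19.5 − 13.1 = 6.4 dB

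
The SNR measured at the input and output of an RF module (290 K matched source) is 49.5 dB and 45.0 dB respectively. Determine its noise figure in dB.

4.5 dB

NF (dB) = SNR_in(dB) − SNR_out(dB) when the source is at T₀
NF = 49.5 − 45.0 = 4.5 dB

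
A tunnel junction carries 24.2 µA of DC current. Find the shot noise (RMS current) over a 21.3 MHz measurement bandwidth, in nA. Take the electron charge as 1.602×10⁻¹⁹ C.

12.9 nA

I_n = √(2qI·B)
2qI·B = 2 × 1.602×10⁻¹⁹ × 2.42×10⁻⁵ × 2.13×10⁷ = 1.65×10⁻¹⁶ A²
I_n = √(1.65×10⁻¹⁶) = 1.29×10⁻⁸ A = 12.9 nA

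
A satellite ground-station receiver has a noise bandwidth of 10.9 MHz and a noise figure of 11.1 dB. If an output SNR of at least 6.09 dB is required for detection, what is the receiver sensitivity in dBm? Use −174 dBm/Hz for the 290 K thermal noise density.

Sensitivity = −174 + 10 log₁₀(B) + NF + SNR_min
= −174 + 70.37 + 11.1 + 6.09
= −86.44 dBm → −86.4 dBm

−86.4 dBm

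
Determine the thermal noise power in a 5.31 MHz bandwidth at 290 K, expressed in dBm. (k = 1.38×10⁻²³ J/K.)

P_n = kTB = 1.38×10⁻²³ × 290 × 5.31×10⁶ = 2.13×10⁻¹⁴ W
In dBm: 10 log₁₀(2.13×10⁻¹⁴ / 10⁻³) = −106.7 dBm

−106.7 dBm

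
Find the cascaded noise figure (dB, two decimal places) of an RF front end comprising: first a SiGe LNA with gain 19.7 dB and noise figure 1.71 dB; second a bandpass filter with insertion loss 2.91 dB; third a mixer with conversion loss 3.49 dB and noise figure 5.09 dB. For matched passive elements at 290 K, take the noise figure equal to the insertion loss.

1.87 dB

Convert to linear (a loss of L dB is a gain of −L dB): F_i = 10^(NF_i/10), G_i = 10^(G_i,dB/10)
  Stage 1: F_1 = 10^(1.71/10) = 1.483, G_1 = 10^(19.7/10) = 93.33
  Stage 2: F_2 = 10^(2.91/10) = 1.954, G_2 = 10^(−2.91/10) = 0.5117
  Stage 3: F_3 = 10^(5.09/10) = 3.228, G_3 = 10^(−3.49/10) = 0.4477
Friis cascade:
  F = 1.483 + (1.954 − 1)/93.33 + (3.228 − 1)/47.75 = 1.539
NF = 10 log₁₀(1.539) = 1.87 dB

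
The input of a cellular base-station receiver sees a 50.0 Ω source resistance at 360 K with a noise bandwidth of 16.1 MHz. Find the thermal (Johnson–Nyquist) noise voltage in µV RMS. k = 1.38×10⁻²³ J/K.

V_n = √(4kTRB)
4kTRB = 4 × 1.38×10⁻²³ × 360 × 5.00×10¹ × 1.61×10⁷ = 1.60×10⁻¹¹ V²
V_n = √(1.60×10⁻¹¹) = 4.00×10⁻⁶ V = 4.00 µV

4.00 µV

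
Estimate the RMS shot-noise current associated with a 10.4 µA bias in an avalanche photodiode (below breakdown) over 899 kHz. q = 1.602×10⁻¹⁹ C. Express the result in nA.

1.73 nA

I_n = √(2qI·B)
2qI·B = 2 × 1.602×10⁻¹⁹ × 1.04×10⁻⁵ × 8.99×10⁵ = 3.00×10⁻¹⁸ A²
I_n = √(3.00×10⁻¹⁸) = 1.73×10⁻⁹ A = 1.73 nA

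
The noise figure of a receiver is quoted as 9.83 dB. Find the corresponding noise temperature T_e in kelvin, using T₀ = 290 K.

2499 K

F = 10^(9.83/10) = 9.61612
T_e = (F − 1)·T₀ = (9.61612 − 1) × 290 = 2499 K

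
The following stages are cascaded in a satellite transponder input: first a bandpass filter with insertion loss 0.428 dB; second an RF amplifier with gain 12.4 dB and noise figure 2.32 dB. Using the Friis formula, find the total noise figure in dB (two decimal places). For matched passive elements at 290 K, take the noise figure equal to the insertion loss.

2.75 dB

Convert to linear (a loss of L dB is a gain of −L dB): F_i = 10^(NF_i/10), G_i = 10^(G_i,dB/10)
  Stage 1: F_1 = 10^(0.428/10) = 1.104, G_1 = 10^(−0.428/10) = 0.9061
  Stage 2: F_2 = 10^(2.32/10) = 1.706, G_2 = 10^(12.4/10) = 17.38
Friis cascade:
  F = 1.104 + (1.706 − 1)/0.9061 = 1.883
NF = 10 log₁₀(1.883) = 2.75 dB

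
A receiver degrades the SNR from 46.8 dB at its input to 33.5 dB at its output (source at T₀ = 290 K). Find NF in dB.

13.3 dB

NF (dB) = SNR_in(dB) − SNR_out(dB) when the source is at T₀
NF = 46.8 − 33.5 = 13.3 dB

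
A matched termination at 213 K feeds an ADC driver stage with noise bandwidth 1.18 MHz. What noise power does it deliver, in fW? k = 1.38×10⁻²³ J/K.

3.47 fW

P_n = kTB = 1.38×10⁻²³ × 213 × 1.18×10⁶ = 3.47×10⁻¹⁵ W = 3.47 fW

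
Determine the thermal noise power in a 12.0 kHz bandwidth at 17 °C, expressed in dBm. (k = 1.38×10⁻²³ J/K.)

−133.2 dBm

T = 17 °C + 273.15 = 290.15 K
P_n = kTB = 1.38×10⁻²³ × 290.15 × 1.20×10⁴ = 4.80×10⁻¹⁷ W
In dBm: 10 log₁₀(4.80×10⁻¹⁷ / 10⁻³) = −133.2 dBm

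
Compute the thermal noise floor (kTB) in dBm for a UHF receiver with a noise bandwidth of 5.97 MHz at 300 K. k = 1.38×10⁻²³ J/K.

P_n = kTB = 1.38×10⁻²³ × 300 × 5.97×10⁶ = 2.47×10⁻¹⁴ W
In dBm: 10 log₁₀(2.47×10⁻¹⁴ / 10⁻³) = −106.1 dBm

−106.1 dBm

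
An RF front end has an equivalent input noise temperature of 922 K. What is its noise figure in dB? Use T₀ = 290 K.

F = 1 + T_e/T₀ = 1 + 922/290 = 4.17931
NF = 10 log₁₀(4.17931) = 6.21 dB

6.21 dB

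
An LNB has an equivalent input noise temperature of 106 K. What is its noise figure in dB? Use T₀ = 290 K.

1.35 dB

F = 1 + T_e/T₀ = 1 + 106/290 = 1.36552
NF = 10 log₁₀(1.36552) = 1.35 dB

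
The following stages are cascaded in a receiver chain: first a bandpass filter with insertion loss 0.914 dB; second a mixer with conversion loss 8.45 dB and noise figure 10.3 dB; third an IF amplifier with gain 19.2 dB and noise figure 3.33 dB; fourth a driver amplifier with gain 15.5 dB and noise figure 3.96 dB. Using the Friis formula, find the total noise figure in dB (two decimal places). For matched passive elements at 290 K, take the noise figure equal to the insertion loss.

Convert to linear (a loss of L dB is a gain of −L dB): F_i = 10^(NF_i/10), G_i = 10^(G_i,dB/10)
  Stage 1: F_1 = 10^(0.914/10) = 1.234, G_1 = 10^(−0.914/10) = 0.8102
  Stage 2: F_2 = 10^(10.3/10) = 10.72, G_2 = 10^(−8.45/10) = 0.1429
  Stage 3: F_3 = 10^(3.33/10) = 2.153, G_3 = 10^(19.2/10) = 83.18
  Stage 4: F_4 = 10^(3.96/10) = 2.489, G_4 = 10^(15.5/10) = 35.48
Friis cascade:
  F = 1.234 + (10.72 − 1)/0.8102 + (2.153 − 1)/0.1158 + (2.489 − 1)/9.629 = 23.34
NF = 10 log₁₀(23.34) = 13.68 dB

13.68 dB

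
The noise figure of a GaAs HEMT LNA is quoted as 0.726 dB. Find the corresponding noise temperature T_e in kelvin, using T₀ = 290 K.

52.8 K

F = 10^(0.726/10) = 1.18195
T_e = (F − 1)·T₀ = (1.18195 − 1) × 290 = 52.8 K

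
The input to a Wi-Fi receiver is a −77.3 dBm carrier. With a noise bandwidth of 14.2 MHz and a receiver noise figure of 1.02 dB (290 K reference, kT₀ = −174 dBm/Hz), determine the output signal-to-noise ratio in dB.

Noise floor: N = −174 + 10 log₁₀(B) + NF
10 log₁₀(1.42×10⁷) = 71.52 dB
N = −174 + 71.52 + 1.02 = −101.46 dBm
SNR = P_sig − N = −77.3 − (−101.46) = 24.16 dB → 24.2 dB

24.2 dB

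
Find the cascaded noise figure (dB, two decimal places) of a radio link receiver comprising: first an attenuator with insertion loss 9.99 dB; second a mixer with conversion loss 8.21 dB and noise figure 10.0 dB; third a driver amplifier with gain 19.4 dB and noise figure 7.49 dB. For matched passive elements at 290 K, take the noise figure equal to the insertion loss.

26.07 dB

Convert to linear (a loss of L dB is a gain of −L dB): F_i = 10^(NF_i/10), G_i = 10^(G_i,dB/10)
  Stage 1: F_1 = 10^(9.99/10) = 9.977, G_1 = 10^(−9.99/10) = 0.1002
  Stage 2: F_2 = 10^(10.0/10) = 10.00, G_2 = 10^(−8.21/10) = 0.1510
  Stage 3: F_3 = 10^(7.49/10) = 5.610, G_3 = 10^(19.4/10) = 87.10
Friis cascade:
  F = 9.977 + (10.00 − 1)/0.1002 + (5.610 − 1)/0.01514 = 404.4
NF = 10 log₁₀(404.4) = 26.07 dB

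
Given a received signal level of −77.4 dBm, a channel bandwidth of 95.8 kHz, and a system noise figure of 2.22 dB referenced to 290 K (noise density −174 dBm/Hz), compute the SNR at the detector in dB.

44.6 dB

Noise floor: N = −174 + 10 log₁₀(B) + NF
10 log₁₀(9.58×10⁴) = 49.81 dB
N = −174 + 49.81 + 2.22 = −121.97 dBm
SNR = P_sig − N = −77.4 − (−121.97) = 44.57 dB → 44.6 dB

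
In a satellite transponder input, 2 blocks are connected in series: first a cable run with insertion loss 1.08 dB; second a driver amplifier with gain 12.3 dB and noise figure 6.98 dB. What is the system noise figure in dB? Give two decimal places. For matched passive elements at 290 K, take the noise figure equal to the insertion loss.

8.06 dB

Convert to linear (a loss of L dB is a gain of −L dB): F_i = 10^(NF_i/10), G_i = 10^(G_i,dB/10)
  Stage 1: F_1 = 10^(1.08/10) = 1.282, G_1 = 10^(−1.08/10) = 0.7798
  Stage 2: F_2 = 10^(6.98/10) = 4.989, G_2 = 10^(12.3/10) = 16.98
Friis cascade:
  F = 1.282 + (4.989 − 1)/0.7798 = 6.397
NF = 10 log₁₀(6.397) = 8.06 dB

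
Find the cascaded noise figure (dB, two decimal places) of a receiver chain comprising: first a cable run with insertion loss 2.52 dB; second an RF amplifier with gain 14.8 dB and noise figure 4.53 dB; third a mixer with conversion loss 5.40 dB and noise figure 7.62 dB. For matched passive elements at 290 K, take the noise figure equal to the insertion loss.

7.29 dB

Convert to linear (a loss of L dB is a gain of −L dB): F_i = 10^(NF_i/10), G_i = 10^(G_i,dB/10)
  Stage 1: F_1 = 10^(2.52/10) = 1.786, G_1 = 10^(−2.52/10) = 0.5598
  Stage 2: F_2 = 10^(4.53/10) = 2.838, G_2 = 10^(14.8/10) = 30.20
  Stage 3: F_3 = 10^(7.62/10) = 5.781, G_3 = 10^(−5.40/10) = 0.2884
Friis cascade:
  F = 1.786 + (2.838 − 1)/0.5598 + (5.781 − 1)/16.90 = 5.353
NF = 10 log₁₀(5.353) = 7.29 dB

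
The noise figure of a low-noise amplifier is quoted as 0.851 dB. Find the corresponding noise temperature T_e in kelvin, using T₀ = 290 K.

62.8 K

F = 10^(0.851/10) = 1.21647
T_e = (F − 1)·T₀ = (1.21647 − 1) × 290 = 62.8 K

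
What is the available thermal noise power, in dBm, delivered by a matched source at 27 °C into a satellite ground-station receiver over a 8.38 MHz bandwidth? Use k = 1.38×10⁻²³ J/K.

T = 27 °C + 273.15 = 300.15 K
P_n = kTB = 1.38×10⁻²³ × 300.15 × 8.38×10⁶ = 3.47×10⁻¹⁴ W
In dBm: 10 log₁₀(3.47×10⁻¹⁴ / 10⁻³) = −104.6 dBm

−104.6 dBm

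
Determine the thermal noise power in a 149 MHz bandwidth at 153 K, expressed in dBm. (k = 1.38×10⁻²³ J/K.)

P_n = kTB = 1.38×10⁻²³ × 153 × 1.49×10⁸ = 3.15×10⁻¹³ W
In dBm: 10 log₁₀(3.15×10⁻¹³ / 10⁻³) = −95.0 dBm

−95.0 dBm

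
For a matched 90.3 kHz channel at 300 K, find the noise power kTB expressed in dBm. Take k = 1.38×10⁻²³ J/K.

P_n = kTB = 1.38×10⁻²³ × 300 × 9.03×10⁴ = 3.74×10⁻¹⁶ W
In dBm: 10 log₁₀(3.74×10⁻¹⁶ / 10⁻³) = −124.3 dBm

−124.3 dBm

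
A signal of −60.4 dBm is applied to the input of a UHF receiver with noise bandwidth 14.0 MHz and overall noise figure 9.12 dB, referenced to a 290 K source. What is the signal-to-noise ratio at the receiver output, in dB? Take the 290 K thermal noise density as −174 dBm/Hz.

Noise floor: N = −174 + 10 log₁₀(B) + NF
10 log₁₀(1.40×10⁷) = 71.46 dB
N = −174 + 71.46 + 9.12 = −93.42 dBm
SNR = P_sig − N = −60.4 − (−93.42) = 33.02 dB → 33.0 dB

33.0 dB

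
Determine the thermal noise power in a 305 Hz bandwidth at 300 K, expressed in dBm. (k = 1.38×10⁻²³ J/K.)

P_n = kTB = 1.38×10⁻²³ × 300 × 3.05×10² = 1.26×10⁻¹⁸ W
In dBm: 10 log₁₀(1.26×10⁻¹⁸ / 10⁻³) = −149.0 dBm

−149.0 dBm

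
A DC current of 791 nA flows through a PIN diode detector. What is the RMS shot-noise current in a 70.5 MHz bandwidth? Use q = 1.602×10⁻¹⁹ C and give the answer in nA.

I_n = √(2qI·B)
2qI·B = 2 × 1.602×10⁻¹⁹ × 7.91×10⁻⁷ × 7.05×10⁷ = 1.79×10⁻¹⁷ A²
I_n = √(1.79×10⁻¹⁷) = 4.23×10⁻⁹ A = 4.23 nA

4.23 nA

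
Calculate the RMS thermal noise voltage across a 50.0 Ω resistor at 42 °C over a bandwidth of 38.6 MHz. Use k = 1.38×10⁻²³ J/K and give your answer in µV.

5.79 µV

T = 42 °C + 273.15 = 315.15 K
V_n = √(4kTRB)
4kTRB = 4 × 1.38×10⁻²³ × 315.15 × 5.00×10¹ × 3.86×10⁷ = 3.36×10⁻¹¹ V²
V_n = √(3.36×10⁻¹¹) = 5.79×10⁻⁶ V = 5.79 µV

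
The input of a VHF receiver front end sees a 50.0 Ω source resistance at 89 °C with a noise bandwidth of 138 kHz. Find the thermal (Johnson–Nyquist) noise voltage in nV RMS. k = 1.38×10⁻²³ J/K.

T = 89 °C + 273.15 = 362.15 K
V_n = √(4kTRB)
4kTRB = 4 × 1.38×10⁻²³ × 362.15 × 5.00×10¹ × 1.38×10⁵ = 1.38×10⁻¹³ V²
V_n = √(1.38×10⁻¹³) = 3.71×10⁻⁷ V = 371 nV

371 nV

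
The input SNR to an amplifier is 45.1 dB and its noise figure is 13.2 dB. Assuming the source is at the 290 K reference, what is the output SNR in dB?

31.9 dB

By definition F = SNR_in/SNR_out, so in dB: SNR_out = SNR_in − NF
SNR_out = 45.1 − 13.2 = 31.9 dB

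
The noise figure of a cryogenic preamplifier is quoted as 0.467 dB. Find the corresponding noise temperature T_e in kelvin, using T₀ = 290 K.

F = 10^(0.467/10) = 1.11353
T_e = (F − 1)·T₀ = (1.11353 − 1) × 290 = 32.9 K

32.9 K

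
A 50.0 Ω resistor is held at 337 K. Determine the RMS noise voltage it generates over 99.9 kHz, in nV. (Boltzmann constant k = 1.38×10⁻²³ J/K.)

305 nV

V_n = √(4kTRB)
4kTRB = 4 × 1.38×10⁻²³ × 337 × 5.00×10¹ × 9.99×10⁴ = 9.29×10⁻¹⁴ V²
V_n = √(9.29×10⁻¹⁴) = 3.05×10⁻⁷ V = 305 nV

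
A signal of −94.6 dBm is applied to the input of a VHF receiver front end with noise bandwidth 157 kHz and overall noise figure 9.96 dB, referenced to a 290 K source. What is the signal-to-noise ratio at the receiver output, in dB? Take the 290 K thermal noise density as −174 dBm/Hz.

Noise floor: N = −174 + 10 log₁₀(B) + NF
10 log₁₀(1.57×10⁵) = 51.96 dB
N = −174 + 51.96 + 9.96 = −112.08 dBm
SNR = P_sig − N = −94.6 − (−112.08) = 17.48 dB → 17.5 dB

17.5 dB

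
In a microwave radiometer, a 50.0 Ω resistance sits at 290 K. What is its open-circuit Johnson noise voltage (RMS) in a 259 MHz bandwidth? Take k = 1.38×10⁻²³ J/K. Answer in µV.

V_n = √(4kTRB)
4kTRB = 4 × 1.38×10⁻²³ × 290 × 5.00×10¹ × 2.59×10⁸ = 2.07×10⁻¹⁰ V²
V_n = √(2.07×10⁻¹⁰) = 1.44×10⁻⁵ V = 14.4 µV

14.4 µV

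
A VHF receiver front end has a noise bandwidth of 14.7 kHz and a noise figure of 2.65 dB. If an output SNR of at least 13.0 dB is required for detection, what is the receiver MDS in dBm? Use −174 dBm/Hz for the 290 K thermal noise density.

Sensitivity = −174 + 10 log₁₀(B) + NF + SNR_min
= −174 + 41.67 + 2.65 + 13.0
= −116.68 dBm → −116.7 dBm

−116.7 dBm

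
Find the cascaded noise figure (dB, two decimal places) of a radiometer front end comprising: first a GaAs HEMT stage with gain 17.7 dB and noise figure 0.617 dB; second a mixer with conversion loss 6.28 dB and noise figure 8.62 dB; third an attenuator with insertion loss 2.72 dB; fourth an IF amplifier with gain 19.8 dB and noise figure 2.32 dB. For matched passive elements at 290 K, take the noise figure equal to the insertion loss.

1.51 dB

Convert to linear (a loss of L dB is a gain of −L dB): F_i = 10^(NF_i/10), G_i = 10^(G_i,dB/10)
  Stage 1: F_1 = 10^(0.617/10) = 1.153, G_1 = 10^(17.7/10) = 58.88
  Stage 2: F_2 = 10^(8.62/10) = 7.278, G_2 = 10^(−6.28/10) = 0.2355
  Stage 3: F_3 = 10^(2.72/10) = 1.871, G_3 = 10^(−2.72/10) = 0.5346
  Stage 4: F_4 = 10^(2.32/10) = 1.706, G_4 = 10^(19.8/10) = 95.50
Friis cascade:
  F = 1.153 + (7.278 − 1)/58.88 + (1.871 − 1)/13.87 + (1.706 − 1)/7.413 = 1.417
NF = 10 log₁₀(1.417) = 1.51 dB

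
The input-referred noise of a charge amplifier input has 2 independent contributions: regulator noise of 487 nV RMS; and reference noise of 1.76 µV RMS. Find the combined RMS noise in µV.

Uncorrelated sources add in power (mean-square): V_tot = √(ΣV_i²)
V_tot = √[(4.87×10⁻⁷)² + (1.76×10⁻⁶)²] = 1.83×10⁻⁶ V = 1.83 µV

1.83 µV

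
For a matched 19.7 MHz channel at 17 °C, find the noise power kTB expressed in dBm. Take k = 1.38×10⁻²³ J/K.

−101.0 dBm

T = 17 °C + 273.15 = 290.15 K
P_n = kTB = 1.38×10⁻²³ × 290.15 × 1.97×10⁷ = 7.89×10⁻¹⁴ W
In dBm: 10 log₁₀(7.89×10⁻¹⁴ / 10⁻³) = −101.0 dBm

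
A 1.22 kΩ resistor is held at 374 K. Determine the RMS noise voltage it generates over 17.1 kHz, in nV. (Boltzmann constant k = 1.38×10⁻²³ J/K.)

656 nV

V_n = √(4kTRB)
4kTRB = 4 × 1.38×10⁻²³ × 374 × 1.22×10³ × 1.71×10⁴ = 4.31×10⁻¹³ V²
V_n = √(4.31×10⁻¹³) = 6.56×10⁻⁷ V = 656 nV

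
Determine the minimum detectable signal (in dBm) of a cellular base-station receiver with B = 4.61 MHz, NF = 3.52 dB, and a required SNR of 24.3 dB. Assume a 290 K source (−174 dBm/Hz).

Sensitivity = −174 + 10 log₁₀(B) + NF + SNR_min
= −174 + 66.64 + 3.52 + 24.3
= −79.54 dBm → −79.5 dBm

−79.5 dBm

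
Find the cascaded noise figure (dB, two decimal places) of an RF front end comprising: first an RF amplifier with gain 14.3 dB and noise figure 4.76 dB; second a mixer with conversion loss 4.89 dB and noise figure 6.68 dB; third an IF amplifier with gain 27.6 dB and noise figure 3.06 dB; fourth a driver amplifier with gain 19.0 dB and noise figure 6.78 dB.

5.11 dB

Convert to linear (a loss of L dB is a gain of −L dB): F_i = 10^(NF_i/10), G_i = 10^(G_i,dB/10)
  Stage 1: F_1 = 10^(4.76/10) = 2.992, G_1 = 10^(14.3/10) = 26.92
  Stage 2: F_2 = 10^(6.68/10) = 4.656, G_2 = 10^(−4.89/10) = 0.3243
  Stage 3: F_3 = 10^(3.06/10) = 2.023, G_3 = 10^(27.6/10) = 575.4
  Stage 4: F_4 = 10^(6.78/10) = 4.764, G_4 = 10^(19.0/10) = 79.43
Friis cascade:
  F = 2.992 + (4.656 − 1)/26.92 + (2.023 − 1)/8.730 + (4.764 − 1)/5023 = 3.246
NF = 10 log₁₀(3.246) = 5.11 dB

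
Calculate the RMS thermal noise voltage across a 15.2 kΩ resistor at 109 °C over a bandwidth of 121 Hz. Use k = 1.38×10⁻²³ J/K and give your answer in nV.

197 nV

T = 109 °C + 273.15 = 382.15 K
V_n = √(4kTRB)
4kTRB = 4 × 1.38×10⁻²³ × 382.15 × 1.52×10⁴ × 1.21×10² = 3.88×10⁻¹⁴ V²
V_n = √(3.88×10⁻¹⁴) = 1.97×10⁻⁷ V = 197 nV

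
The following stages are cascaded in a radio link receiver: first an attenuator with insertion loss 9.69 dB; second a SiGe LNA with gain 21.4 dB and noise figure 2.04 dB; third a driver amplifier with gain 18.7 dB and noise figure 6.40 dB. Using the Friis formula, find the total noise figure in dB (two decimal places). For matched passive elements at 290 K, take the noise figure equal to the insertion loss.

11.80 dB

Convert to linear (a loss of L dB is a gain of −L dB): F_i = 10^(NF_i/10), G_i = 10^(G_i,dB/10)
  Stage 1: F_1 = 10^(9.69/10) = 9.311, G_1 = 10^(−9.69/10) = 0.1074
  Stage 2: F_2 = 10^(2.04/10) = 1.600, G_2 = 10^(21.4/10) = 138.0
  Stage 3: F_3 = 10^(6.40/10) = 4.365, G_3 = 10^(18.7/10) = 74.13
Friis cascade:
  F = 9.311 + (1.600 − 1)/0.1074 + (4.365 − 1)/14.83 = 15.12
NF = 10 log₁₀(15.12) = 11.80 dB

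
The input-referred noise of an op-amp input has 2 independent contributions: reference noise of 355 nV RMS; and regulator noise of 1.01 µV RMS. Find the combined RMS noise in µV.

1.07 µV

Uncorrelated sources add in power (mean-square): V_tot = √(ΣV_i²)
V_tot = √[(3.55×10⁻⁷)² + (1.01×10⁻⁶)²] = 1.07×10⁻⁶ V = 1.07 µV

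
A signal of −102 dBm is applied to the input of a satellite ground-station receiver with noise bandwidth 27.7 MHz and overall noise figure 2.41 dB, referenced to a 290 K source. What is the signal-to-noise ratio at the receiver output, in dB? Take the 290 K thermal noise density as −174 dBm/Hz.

Noise floor: N = −174 + 10 log₁₀(B) + NF
10 log₁₀(2.77×10⁷) = 74.42 dB
N = −174 + 74.42 + 2.41 = −97.17 dBm
SNR = P_sig − N = −102 − (−97.17) = −4.83 dB → −4.8 dB

−4.8 dB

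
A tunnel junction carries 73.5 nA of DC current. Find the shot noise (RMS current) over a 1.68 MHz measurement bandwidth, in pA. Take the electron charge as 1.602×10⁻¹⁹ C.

I_n = √(2qI·B)
2qI·B = 2 × 1.602×10⁻¹⁹ × 7.35×10⁻⁸ × 1.68×10⁶ = 3.96×10⁻²⁰ A²
I_n = √(3.96×10⁻²⁰) = 1.99×10⁻¹⁰ A = 199 pA

199 pA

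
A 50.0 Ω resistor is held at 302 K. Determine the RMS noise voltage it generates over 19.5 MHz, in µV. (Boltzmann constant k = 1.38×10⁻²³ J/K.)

V_n = √(4kTRB)
4kTRB = 4 × 1.38×10⁻²³ × 302 × 5.00×10¹ × 1.95×10⁷ = 1.63×10⁻¹¹ V²
V_n = √(1.63×10⁻¹¹) = 4.03×10⁻⁶ V = 4.03 µV

4.03 µV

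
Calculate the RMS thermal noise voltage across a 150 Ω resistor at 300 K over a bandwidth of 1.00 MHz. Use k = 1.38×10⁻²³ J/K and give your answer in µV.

V_n = √(4kTRB)
4kTRB = 4 × 1.38×10⁻²³ × 300 × 1.50×10² × 1.00×10⁶ = 2.48×10⁻¹² V²
V_n = √(2.48×10⁻¹²) = 1.58×10⁻⁶ V = 1.58 µV

1.58 µV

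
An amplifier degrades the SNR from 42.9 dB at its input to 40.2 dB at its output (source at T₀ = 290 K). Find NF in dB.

2.7 dB

NF (dB) = SNR_in(dB) − SNR_out(dB) when the source is at T₀
NF = 42.9 − 40.2 = 2.7 dB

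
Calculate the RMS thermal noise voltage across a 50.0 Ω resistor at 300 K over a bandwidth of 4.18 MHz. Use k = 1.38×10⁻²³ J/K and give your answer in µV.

V_n = √(4kTRB)
4kTRB = 4 × 1.38×10⁻²³ × 300 × 5.00×10¹ × 4.18×10⁶ = 3.46×10⁻¹² V²
V_n = √(3.46×10⁻¹²) = 1.86×10⁻⁶ V = 1.86 µV

1.86 µV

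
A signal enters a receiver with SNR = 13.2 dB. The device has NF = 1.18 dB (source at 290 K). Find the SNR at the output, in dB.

By definition F = SNR_in/SNR_out, so in dB: SNR_out = SNR_in − NF
SNR_out = 13.2 − 1.18 = 12.02 dB

12.02 dB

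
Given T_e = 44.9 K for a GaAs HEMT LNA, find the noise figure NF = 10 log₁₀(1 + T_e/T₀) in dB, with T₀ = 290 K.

0.625 dB

F = 1 + T_e/T₀ = 1 + 44.9/290 = 1.15483
NF = 10 log₁₀(1.15483) = 0.625 dB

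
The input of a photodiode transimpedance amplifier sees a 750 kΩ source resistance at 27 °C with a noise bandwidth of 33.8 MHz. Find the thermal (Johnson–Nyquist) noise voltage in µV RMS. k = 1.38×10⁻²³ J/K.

648 µV

T = 27 °C + 273.15 = 300.15 K
V_n = √(4kTRB)
4kTRB = 4 × 1.38×10⁻²³ × 300.15 × 7.50×10⁵ × 3.38×10⁷ = 4.20×10⁻⁷ V²
V_n = √(4.20×10⁻⁷) = 6.48×10⁻⁴ V = 648 µV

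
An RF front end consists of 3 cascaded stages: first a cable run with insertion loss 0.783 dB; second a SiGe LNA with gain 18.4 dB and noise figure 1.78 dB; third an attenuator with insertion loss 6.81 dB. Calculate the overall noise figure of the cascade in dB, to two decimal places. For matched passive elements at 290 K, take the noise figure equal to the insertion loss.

2.72 dB

Convert to linear (a loss of L dB is a gain of −L dB): F_i = 10^(NF_i/10), G_i = 10^(G_i,dB/10)
  Stage 1: F_1 = 10^(0.783/10) = 1.198, G_1 = 10^(−0.783/10) = 0.8350
  Stage 2: F_2 = 10^(1.78/10) = 1.507, G_2 = 10^(18.4/10) = 69.18
  Stage 3: F_3 = 10^(6.81/10) = 4.797, G_3 = 10^(−6.81/10) = 0.2084
Friis cascade:
  F = 1.198 + (1.507 − 1)/0.8350 + (4.797 − 1)/57.77 = 1.870
NF = 10 log₁₀(1.870) = 2.72 dB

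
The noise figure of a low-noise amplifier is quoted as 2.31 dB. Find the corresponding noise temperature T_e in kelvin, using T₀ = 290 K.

204 K

F = 10^(2.31/10) = 1.70216
T_e = (F − 1)·T₀ = (1.70216 − 1) × 290 = 204 K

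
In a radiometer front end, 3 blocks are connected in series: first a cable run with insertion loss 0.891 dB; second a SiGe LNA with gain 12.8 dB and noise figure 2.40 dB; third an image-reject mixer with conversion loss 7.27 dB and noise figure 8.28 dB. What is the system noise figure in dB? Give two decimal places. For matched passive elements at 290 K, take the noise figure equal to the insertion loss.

Convert to linear (a loss of L dB is a gain of −L dB): F_i = 10^(NF_i/10), G_i = 10^(G_i,dB/10)
  Stage 1: F_1 = 10^(0.891/10) = 1.228, G_1 = 10^(−0.891/10) = 0.8145
  Stage 2: F_2 = 10^(2.40/10) = 1.738, G_2 = 10^(12.8/10) = 19.05
  Stage 3: F_3 = 10^(8.28/10) = 6.730, G_3 = 10^(−7.27/10) = 0.1875
Friis cascade:
  F = 1.228 + (1.738 − 1)/0.8145 + (6.730 − 1)/15.52 = 2.503
NF = 10 log₁₀(2.503) = 3.98 dB

3.98 dB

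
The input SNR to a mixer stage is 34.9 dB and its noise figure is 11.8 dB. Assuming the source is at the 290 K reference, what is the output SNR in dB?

By definition F = SNR_in/SNR_out, so in dB: SNR_out = SNR_in − NF
SNR_out = 34.9 − 11.8 = 23.1 dB

23.1 dB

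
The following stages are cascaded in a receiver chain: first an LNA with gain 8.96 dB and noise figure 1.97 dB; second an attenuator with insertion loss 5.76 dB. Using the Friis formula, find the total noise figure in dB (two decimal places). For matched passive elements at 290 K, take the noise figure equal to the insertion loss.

2.85 dB

Convert to linear (a loss of L dB is a gain of −L dB): F_i = 10^(NF_i/10), G_i = 10^(G_i,dB/10)
  Stage 1: F_1 = 10^(1.97/10) = 1.574, G_1 = 10^(8.96/10) = 7.870
  Stage 2: F_2 = 10^(5.76/10) = 3.767, G_2 = 10^(−5.76/10) = 0.2655
Friis cascade:
  F = 1.574 + (3.767 − 1)/7.870 = 1.926
NF = 10 log₁₀(1.926) = 2.85 dB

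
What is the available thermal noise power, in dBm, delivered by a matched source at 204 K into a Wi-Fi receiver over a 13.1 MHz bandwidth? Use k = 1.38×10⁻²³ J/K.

P_n = kTB = 1.38×10⁻²³ × 204 × 1.31×10⁷ = 3.69×10⁻¹⁴ W
In dBm: 10 log₁₀(3.69×10⁻¹⁴ / 10⁻³) = −104.3 dBm

−104.3 dBm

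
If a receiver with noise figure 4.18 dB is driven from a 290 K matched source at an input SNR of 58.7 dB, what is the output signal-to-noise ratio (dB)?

By definition F = SNR_in/SNR_out, so in dB: SNR_out = SNR_in − NF
SNR_out = 58.7 − 4.18 = 54.52 dB

54.52 dB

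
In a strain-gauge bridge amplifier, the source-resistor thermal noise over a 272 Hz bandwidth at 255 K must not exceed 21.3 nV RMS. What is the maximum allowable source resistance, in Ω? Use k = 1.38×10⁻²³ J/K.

Johnson–Nyquist: V_n = √(4kTRB) ⇒ R = V_n² / (4kTB)
4kTB = 4 × 1.38×10⁻²³ × 255 × 2.72×10² = 3.83×10⁻¹⁸
R = (2.13×10⁻⁸)² / 3.83×10⁻¹⁸ = 1.18×10² Ω = 118 Ω

118 Ω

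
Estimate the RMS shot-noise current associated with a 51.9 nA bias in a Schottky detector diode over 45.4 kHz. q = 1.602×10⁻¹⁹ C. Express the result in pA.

I_n = √(2qI·B)
2qI·B = 2 × 1.602×10⁻¹⁹ × 5.19×10⁻⁸ × 4.54×10⁴ = 7.55×10⁻²² A²
I_n = √(7.55×10⁻²²) = 2.75×10⁻¹¹ A = 27.5 pA

27.5 pA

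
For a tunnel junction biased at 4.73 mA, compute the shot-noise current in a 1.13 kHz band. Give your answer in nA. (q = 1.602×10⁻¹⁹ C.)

I_n = √(2qI·B)
2qI·B = 2 × 1.602×10⁻¹⁹ × 4.73×10⁻³ × 1.13×10³ = 1.71×10⁻¹⁸ A²
I_n = √(1.71×10⁻¹⁸) = 1.31×10⁻⁹ A = 1.31 nA

1.31 nA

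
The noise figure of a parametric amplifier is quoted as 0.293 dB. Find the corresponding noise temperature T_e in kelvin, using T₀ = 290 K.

F = 10^(0.293/10) = 1.06979
T_e = (F − 1)·T₀ = (1.06979 − 1) × 290 = 20.2 K

20.2 K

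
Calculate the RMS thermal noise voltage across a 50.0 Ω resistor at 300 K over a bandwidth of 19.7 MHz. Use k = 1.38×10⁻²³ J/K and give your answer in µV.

4.04 µV

V_n = √(4kTRB)
4kTRB = 4 × 1.38×10⁻²³ × 300 × 5.00×10¹ × 1.97×10⁷ = 1.63×10⁻¹¹ V²
V_n = √(1.63×10⁻¹¹) = 4.04×10⁻⁶ V = 4.04 µV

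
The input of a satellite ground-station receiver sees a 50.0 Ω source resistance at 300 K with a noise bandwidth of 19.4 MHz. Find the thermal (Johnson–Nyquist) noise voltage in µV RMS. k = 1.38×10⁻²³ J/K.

4.01 µV

V_n = √(4kTRB)
4kTRB = 4 × 1.38×10⁻²³ × 300 × 5.00×10¹ × 1.94×10⁷ = 1.61×10⁻¹¹ V²
V_n = √(1.61×10⁻¹¹) = 4.01×10⁻⁶ V = 4.01 µV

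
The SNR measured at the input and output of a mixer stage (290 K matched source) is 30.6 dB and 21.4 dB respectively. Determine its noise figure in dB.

NF (dB) = SNR_in(dB) − SNR_out(dB) when the source is at T₀
NF = 30.6 − 21.4 = 9.2 dB

9.2 dB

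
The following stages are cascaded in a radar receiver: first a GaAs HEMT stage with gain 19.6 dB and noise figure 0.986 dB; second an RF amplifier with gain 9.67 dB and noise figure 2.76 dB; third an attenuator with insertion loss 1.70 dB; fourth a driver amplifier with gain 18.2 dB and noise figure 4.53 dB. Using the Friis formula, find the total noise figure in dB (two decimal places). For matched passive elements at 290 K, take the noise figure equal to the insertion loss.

Convert to linear (a loss of L dB is a gain of −L dB): F_i = 10^(NF_i/10), G_i = 10^(G_i,dB/10)
  Stage 1: F_1 = 10^(0.986/10) = 1.255, G_1 = 10^(19.6/10) = 91.20
  Stage 2: F_2 = 10^(2.76/10) = 1.888, G_2 = 10^(9.67/10) = 9.268
  Stage 3: F_3 = 10^(1.70/10) = 1.479, G_3 = 10^(−1.70/10) = 0.6761
  Stage 4: F_4 = 10^(4.53/10) = 2.838, G_4 = 10^(18.2/10) = 66.07
Friis cascade:
  F = 1.255 + (1.888 − 1)/91.20 + (1.479 − 1)/845.3 + (2.838 − 1)/571.5 = 1.268
NF = 10 log₁₀(1.268) = 1.03 dB

1.03 dB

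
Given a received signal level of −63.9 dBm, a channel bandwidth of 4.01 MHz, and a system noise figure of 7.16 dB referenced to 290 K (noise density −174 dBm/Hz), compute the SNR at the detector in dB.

36.9 dB

Noise floor: N = −174 + 10 log₁₀(B) + NF
10 log₁₀(4.01×10⁶) = 66.03 dB
N = −174 + 66.03 + 7.16 = −100.81 dBm
SNR = P_sig − N = −63.9 − (−100.81) = 36.91 dB → 36.9 dB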